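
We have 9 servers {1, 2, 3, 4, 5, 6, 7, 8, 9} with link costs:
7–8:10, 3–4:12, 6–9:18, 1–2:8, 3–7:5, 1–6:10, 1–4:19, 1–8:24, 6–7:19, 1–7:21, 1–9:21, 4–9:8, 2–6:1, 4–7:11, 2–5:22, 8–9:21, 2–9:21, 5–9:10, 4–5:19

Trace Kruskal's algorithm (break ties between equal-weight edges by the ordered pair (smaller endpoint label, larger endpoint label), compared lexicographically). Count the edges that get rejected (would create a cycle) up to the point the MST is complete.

2

Kruskal's algorithm — process edges by increasing weight (ties by edge label):
2–6 (1): add — endpoints in different components.
3–7 (5): add — endpoints in different components.
1–2 (8): add — endpoints in different components.
4–9 (8): add — endpoints in different components.
1–6 (10): skip — 1 and 6 already connected.
5–9 (10): add — endpoints in different components.
7–8 (10): add — endpoints in different components.
4–7 (11): add — endpoints in different components.
3–4 (12): skip — 3 and 4 already connected.
6–9 (18): add — endpoints in different components.
Edges rejected before the tree was complete: 2.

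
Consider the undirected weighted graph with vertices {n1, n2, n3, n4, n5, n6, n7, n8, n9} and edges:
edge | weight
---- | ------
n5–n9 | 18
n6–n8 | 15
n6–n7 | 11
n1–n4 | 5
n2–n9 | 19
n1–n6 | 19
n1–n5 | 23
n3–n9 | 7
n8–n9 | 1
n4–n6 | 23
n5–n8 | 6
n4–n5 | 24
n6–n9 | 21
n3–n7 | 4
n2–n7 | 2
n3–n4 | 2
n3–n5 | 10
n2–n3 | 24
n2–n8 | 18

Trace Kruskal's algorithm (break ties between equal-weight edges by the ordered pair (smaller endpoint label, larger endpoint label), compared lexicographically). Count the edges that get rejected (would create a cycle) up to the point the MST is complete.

1

Sort edges by weight, then run Kruskal:
n8–n9 (1): add — endpoints in different components.
n2–n7 (2): add — endpoints in different components.
n3–n4 (2): add — endpoints in different components.
n3–n7 (4): add — endpoints in different components.
n1–n4 (5): add — endpoints in different components.
n5–n8 (6): add — endpoints in different components.
n3–n9 (7): add — endpoints in different components.
n3–n5 (10): skip — n3 and n5 already connected.
n6–n7 (11): add — endpoints in different components.
Edges rejected before the tree was complete: 1.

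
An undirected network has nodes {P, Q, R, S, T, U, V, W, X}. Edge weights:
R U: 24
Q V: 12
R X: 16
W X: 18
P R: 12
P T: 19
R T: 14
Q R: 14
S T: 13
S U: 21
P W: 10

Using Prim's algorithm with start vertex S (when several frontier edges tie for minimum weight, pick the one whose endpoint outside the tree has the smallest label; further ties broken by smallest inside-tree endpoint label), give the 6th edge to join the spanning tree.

Q-V

Grow the tree from S using Prim:
Step 1: frontier [S T 13, S U 21] → take S T (13); add T.
Step 2: frontier [S U 21, R T 14, P T 19] → take R T (14); add R.
Step 3: frontier [P R 12, Q R 14, R X 16, R U 24, S U 21, P T 19] → take P R (12); add P.
Step 4: frontier [P W 10, Q R 14, R X 16, R U 24, S U 21] → take P W (10); add W.
Step 5: frontier [Q R 14, R X 16, R U 24, S U 21, W X 18] → take Q R (14); add Q.
Step 6: frontier [Q V 12, R X 16, R U 24, S U 21, W X 18] → take Q V (12); add V.
Step 7: frontier [R X 16, R U 24, S U 21, W X 18] → take R X (16); add X.
Step 8: frontier [R U 24, S U 21] → take S U (21); add U.
The 6th edge added is Q V.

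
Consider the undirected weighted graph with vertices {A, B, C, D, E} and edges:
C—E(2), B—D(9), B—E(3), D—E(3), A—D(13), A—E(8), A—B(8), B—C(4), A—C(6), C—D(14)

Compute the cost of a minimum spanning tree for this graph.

Kruskal's algorithm — process edges by increasing weight (ties by edge label):
C—E (2): add — endpoints in different components.
B—E (3): add — endpoints in different components.
D—E (3): add — endpoints in different components.
B—C (4): skip — B and C already connected.
A—C (6): add — endpoints in different components.
MST edges: C—E, B—E, D—E, A—C; total weight 2+3+3+6 = 14.

14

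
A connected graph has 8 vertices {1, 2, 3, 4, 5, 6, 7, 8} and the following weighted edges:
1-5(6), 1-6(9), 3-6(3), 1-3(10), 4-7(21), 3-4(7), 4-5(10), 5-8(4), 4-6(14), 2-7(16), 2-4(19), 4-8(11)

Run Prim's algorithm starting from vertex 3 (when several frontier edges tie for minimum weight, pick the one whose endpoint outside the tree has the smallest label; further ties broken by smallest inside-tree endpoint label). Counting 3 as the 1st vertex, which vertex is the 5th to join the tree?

Prim's algorithm from 3:
Step 1: frontier [3-6 3, 3-4 7, 1-3 10] → take 3-6 (3); add 6.
Step 2: frontier [3-4 7, 1-3 10, 1-6 9, 4-6 14] → take 3-4 (7); add 4.
Step 3: frontier [1-3 10, 4-5 10, 4-8 11, 2-4 19, 4-7 21, 1-6 9] → take 1-6 (9); add 1.
Step 4: frontier [1-5 6, 4-5 10, 4-8 11, 2-4 19, 4-7 21] → take 1-5 (6); add 5.
Step 5: frontier [4-8 11, 2-4 19, 4-7 21, 5-8 4] → take 5-8 (4); add 8.
Step 6: frontier [2-4 19, 4-7 21] → take 2-4 (19); add 2.
Step 7: frontier [2-7 16, 4-7 21] → take 2-7 (16); add 7.
Vertex order: 3, 6, 4, 1, 5, 8, 2, 7. The 5th vertex is 5.

5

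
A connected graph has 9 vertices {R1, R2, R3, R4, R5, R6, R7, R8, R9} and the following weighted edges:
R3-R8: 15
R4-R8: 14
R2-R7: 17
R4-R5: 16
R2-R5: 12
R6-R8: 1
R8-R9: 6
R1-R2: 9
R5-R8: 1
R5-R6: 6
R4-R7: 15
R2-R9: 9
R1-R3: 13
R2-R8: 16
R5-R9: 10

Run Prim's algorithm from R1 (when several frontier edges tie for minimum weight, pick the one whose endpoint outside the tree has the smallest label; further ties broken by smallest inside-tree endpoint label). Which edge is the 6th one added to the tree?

R1-R3

Prim, starting at R1.
Step 1: cheapest edge leaving the tree is R1-R2 (9); add R2.
Step 2: cheapest edge leaving the tree is R2-R9 (9); add R9.
Step 3: cheapest edge leaving the tree is R8-R9 (6); add R8.
Step 4: cheapest edge leaving the tree is R5-R8 (1); add R5.
Step 5: cheapest edge leaving the tree is R6-R8 (1); add R6.
Step 6: cheapest edge leaving the tree is R1-R3 (13); add R3.
Step 7: cheapest edge leaving the tree is R4-R8 (14); add R4.
Step 8: cheapest edge leaving the tree is R4-R7 (15); add R7.
The 6th edge added is R1-R3.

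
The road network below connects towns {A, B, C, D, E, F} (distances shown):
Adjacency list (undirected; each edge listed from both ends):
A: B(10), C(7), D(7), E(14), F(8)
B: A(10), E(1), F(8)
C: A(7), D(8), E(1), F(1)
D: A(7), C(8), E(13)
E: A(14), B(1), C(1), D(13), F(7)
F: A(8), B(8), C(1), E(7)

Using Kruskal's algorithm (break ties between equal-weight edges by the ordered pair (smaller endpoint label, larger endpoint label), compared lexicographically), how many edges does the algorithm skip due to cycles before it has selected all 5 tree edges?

0

Kruskal's algorithm — process edges by increasing weight (ties by edge label):
B-E (1): add. Components now {A} {B,E} {C} {D} {F}
C-E (1): add. Components now {A} {B,C,E} {D} {F}
C-F (1): add. Components now {A} {B,C,E,F} {D}
A-C (7): add. Components now {A,B,C,E,F} {D}
A-D (7): add. Components now {A,B,C,D,E,F}
Edges rejected before the tree was complete: 0.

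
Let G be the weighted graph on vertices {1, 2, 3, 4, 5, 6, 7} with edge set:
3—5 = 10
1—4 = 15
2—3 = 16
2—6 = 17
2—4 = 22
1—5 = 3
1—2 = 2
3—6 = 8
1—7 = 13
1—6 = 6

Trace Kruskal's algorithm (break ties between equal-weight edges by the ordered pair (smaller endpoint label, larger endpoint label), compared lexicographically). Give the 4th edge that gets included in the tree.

3-6

Kruskal's algorithm — process edges by increasing weight (ties by edge label):
1—2 (2): add. Components now {1,2} {3} {4} {5} {6} {7}
1—5 (3): add. Components now {1,2,5} {3} {4} {6} {7}
1—6 (6): add. Components now {1,2,5,6} {3} {4} {7}
3—6 (8): add. Components now {1,2,3,5,6} {4} {7}
3—5 (10): skip — 3 and 5 already connected.
1—7 (13): add. Components now {1,2,3,5,6,7} {4}
1—4 (15): add. Components now {1,2,3,4,5,6,7}
The 4th edge added is 3—6.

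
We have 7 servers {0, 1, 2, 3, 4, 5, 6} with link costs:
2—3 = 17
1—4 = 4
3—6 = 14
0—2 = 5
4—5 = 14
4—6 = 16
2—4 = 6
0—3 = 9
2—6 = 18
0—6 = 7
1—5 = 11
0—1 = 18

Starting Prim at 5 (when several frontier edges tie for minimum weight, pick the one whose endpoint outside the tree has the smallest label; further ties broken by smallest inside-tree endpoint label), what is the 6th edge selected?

0-3

Prim, starting at 5.
Step 1: cheapest edge leaving the tree is 1—5 (11); add 1.
Step 2: cheapest edge leaving the tree is 1—4 (4); add 4.
Step 3: cheapest edge leaving the tree is 2—4 (6); add 2.
Step 4: cheapest edge leaving the tree is 0—2 (5); add 0.
Step 5: cheapest edge leaving the tree is 0—6 (7); add 6.
Step 6: cheapest edge leaving the tree is 0—3 (9); add 3.
The 6th edge added is 0—3.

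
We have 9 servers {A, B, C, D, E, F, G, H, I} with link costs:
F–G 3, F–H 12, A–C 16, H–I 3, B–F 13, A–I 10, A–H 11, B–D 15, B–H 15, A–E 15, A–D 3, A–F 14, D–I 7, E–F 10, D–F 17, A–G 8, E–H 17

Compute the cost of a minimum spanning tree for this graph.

63

Kruskal: consider edges lightest-first.
A–D (3): add — endpoints in different components.
F–G (3): add — endpoints in different components.
H–I (3): add — endpoints in different components.
D–I (7): add — endpoints in different components.
A–G (8): add — endpoints in different components.
A–I (10): skip — A and I already connected.
E–F (10): add — endpoints in different components.
A–H (11): skip — A and H already connected.
F–H (12): skip — F and H already connected.
B–F (13): add — endpoints in different components.
A–F (14): skip — A and F already connected.
A–E (15): skip — A and E already connected.
B–D (15): skip — B and D already connected.
B–H (15): skip — B and H already connected.
A–C (16): add — endpoints in different components.
MST edges: A–D, F–G, H–I, D–I, A–G, E–F, B–F, A–C; total weight 3+3+3+7+8+10+13+16 = 63.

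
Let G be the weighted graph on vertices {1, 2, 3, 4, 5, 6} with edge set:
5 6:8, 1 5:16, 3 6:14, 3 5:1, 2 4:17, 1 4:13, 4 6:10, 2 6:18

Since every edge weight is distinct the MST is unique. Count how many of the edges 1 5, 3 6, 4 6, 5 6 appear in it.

Kruskal's algorithm — process edges by increasing weight (ties by edge label):
3 5 (1): add — endpoints in different components.
5 6 (8): add — endpoints in different components.
4 6 (10): add — endpoints in different components.
1 4 (13): add — endpoints in different components.
3 6 (14): skip — 3 and 6 already connected.
1 5 (16): skip — 1 and 5 already connected.
2 4 (17): add — endpoints in different components.
MST edge set: {3 5, 5 6, 4 6, 1 4, 2 4}.
Of the listed edges, {4 6, 5 6} are in the MST → 2.

2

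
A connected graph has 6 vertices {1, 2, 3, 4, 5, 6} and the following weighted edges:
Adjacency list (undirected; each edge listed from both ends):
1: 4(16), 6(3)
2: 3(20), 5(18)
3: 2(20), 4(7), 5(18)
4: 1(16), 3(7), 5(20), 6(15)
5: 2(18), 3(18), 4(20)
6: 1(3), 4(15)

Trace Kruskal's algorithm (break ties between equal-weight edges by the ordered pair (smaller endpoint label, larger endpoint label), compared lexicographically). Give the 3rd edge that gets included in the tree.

Kruskal's algorithm — process edges by increasing weight (ties by edge label):
1 6 (3): add. Components now {1,6} {2} {3} {4} {5}
3 4 (7): add. Components now {1,6} {2} {3,4} {5}
4 6 (15): add. Components now {1,3,4,6} {2} {5}
1 4 (16): skip — 1 and 4 already connected.
2 5 (18): add. Components now {1,3,4,6} {2,5}
3 5 (18): add. Components now {1,2,3,4,5,6}
The 3rd edge added is 4 6.

4-6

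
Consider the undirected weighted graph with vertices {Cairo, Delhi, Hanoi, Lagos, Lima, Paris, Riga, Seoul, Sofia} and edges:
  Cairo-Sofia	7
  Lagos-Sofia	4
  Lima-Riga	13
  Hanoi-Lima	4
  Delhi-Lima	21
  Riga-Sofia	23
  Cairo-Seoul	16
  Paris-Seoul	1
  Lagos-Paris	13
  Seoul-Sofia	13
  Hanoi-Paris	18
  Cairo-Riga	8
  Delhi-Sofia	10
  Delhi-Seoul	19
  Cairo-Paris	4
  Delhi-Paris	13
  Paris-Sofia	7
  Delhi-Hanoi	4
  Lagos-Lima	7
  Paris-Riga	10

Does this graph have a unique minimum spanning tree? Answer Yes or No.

No

Sort edges by weight, then run Kruskal:
Paris-Seoul (1): add — endpoints in different components.
Cairo-Paris (4): add — endpoints in different components.
Delhi-Hanoi (4): add — endpoints in different components.
Hanoi-Lima (4): add — endpoints in different components.
Lagos-Sofia (4): add — endpoints in different components.
Cairo-Sofia (7): add — endpoints in different components.
Lagos-Lima (7): add — endpoints in different components.
Paris-Sofia (7): skip — Paris and Sofia already connected.
Cairo-Riga (8): add — endpoints in different components.
Non-tree edge Paris-Sofia has weight 7, equal to the heaviest edge on its tree cycle — swapping gives another MST of the same weight. Not unique.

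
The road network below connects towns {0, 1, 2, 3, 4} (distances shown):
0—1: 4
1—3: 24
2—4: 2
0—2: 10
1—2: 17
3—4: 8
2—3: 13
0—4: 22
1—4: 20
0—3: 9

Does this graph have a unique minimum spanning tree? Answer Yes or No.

Kruskal: consider edges lightest-first.
2—4 (2): add — endpoints in different components.
0—1 (4): add — endpoints in different components.
3—4 (8): add — endpoints in different components.
0—3 (9): add — endpoints in different components.
Every non-tree edge has weight strictly greater than the heaviest edge on the tree path between its endpoints, so the MST is unique.

Yes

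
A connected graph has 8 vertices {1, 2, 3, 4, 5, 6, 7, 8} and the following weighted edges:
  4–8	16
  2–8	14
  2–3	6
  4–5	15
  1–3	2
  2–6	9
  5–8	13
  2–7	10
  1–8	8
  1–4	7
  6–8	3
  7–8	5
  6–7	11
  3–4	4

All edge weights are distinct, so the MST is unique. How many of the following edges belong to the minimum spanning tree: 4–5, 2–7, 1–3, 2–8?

Sort edges by weight, then run Kruskal:
1–3 (2): add — endpoints in different components.
6–8 (3): add — endpoints in different components.
3–4 (4): add — endpoints in different components.
7–8 (5): add — endpoints in different components.
2–3 (6): add — endpoints in different components.
1–4 (7): skip — 1 and 4 already connected.
1–8 (8): add — endpoints in different components.
2–6 (9): skip — 2 and 6 already connected.
2–7 (10): skip — 2 and 7 already connected.
6–7 (11): skip — 6 and 7 already connected.
5–8 (13): add — endpoints in different components.
MST edge set: {1–3, 6–8, 3–4, 7–8, 2–3, 1–8, 5–8}.
Of the listed edges, {1–3} are in the MST → 1.

1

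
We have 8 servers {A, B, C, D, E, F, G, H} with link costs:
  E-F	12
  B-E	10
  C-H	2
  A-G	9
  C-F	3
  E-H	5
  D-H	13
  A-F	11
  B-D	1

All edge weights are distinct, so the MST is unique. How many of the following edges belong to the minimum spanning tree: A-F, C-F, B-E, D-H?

3

Sort edges by weight, then run Kruskal:
B-D (1): add — endpoints in different components.
C-H (2): add — endpoints in different components.
C-F (3): add — endpoints in different components.
E-H (5): add — endpoints in different components.
A-G (9): add — endpoints in different components.
B-E (10): add — endpoints in different components.
A-F (11): add — endpoints in different components.
MST edge set: {B-D, C-H, C-F, E-H, A-G, B-E, A-F}.
Of the listed edges, {A-F, C-F, B-E} are in the MST → 3.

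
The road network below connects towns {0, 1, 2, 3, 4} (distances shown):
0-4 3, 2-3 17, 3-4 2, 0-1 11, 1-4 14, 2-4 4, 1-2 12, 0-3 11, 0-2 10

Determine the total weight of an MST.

20

Grow the tree from 4 using Prim:
Step 1: cheapest edge leaving the tree is 3-4 (2); add 3.
Step 2: cheapest edge leaving the tree is 0-4 (3); add 0.
Step 3: cheapest edge leaving the tree is 2-4 (4); add 2.
Step 4: cheapest edge leaving the tree is 0-1 (11); add 1.
MST edges: 3-4, 0-4, 2-4, 0-1; total weight 2+3+4+11 = 20.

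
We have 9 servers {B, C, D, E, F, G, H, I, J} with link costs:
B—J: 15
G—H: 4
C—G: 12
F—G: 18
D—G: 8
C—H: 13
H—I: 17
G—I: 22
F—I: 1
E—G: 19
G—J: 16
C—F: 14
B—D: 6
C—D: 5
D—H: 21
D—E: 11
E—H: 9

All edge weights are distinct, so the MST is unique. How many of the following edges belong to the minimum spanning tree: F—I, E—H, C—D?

Sort edges by weight, then run Kruskal:
F—I (1): add — endpoints in different components.
G—H (4): add — endpoints in different components.
C—D (5): add — endpoints in different components.
B—D (6): add — endpoints in different components.
D—G (8): add — endpoints in different components.
E—H (9): add — endpoints in different components.
D—E (11): skip — D and E already connected.
C—G (12): skip — C and G already connected.
C—H (13): skip — C and H already connected.
C—F (14): add — endpoints in different components.
B—J (15): add — endpoints in different components.
MST edge set: {F—I, G—H, C—D, B—D, D—G, E—H, C—F, B—J}.
Of the listed edges, {F—I, E—H, C—D} are in the MST → 3.

3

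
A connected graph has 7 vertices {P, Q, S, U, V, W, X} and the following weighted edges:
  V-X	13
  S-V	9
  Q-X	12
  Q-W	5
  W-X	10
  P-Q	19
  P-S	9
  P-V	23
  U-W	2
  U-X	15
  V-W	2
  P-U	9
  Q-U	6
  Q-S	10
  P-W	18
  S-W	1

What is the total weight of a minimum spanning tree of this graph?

Kruskal's algorithm — process edges by increasing weight (ties by edge label):
S-W (1): add. Components now {X} {U} {V} {S,W} {Q} {P}
U-W (2): add. Components now {X} {S,U,W} {V} {Q} {P}
V-W (2): add. Components now {X} {S,U,V,W} {Q} {P}
Q-W (5): add. Components now {X} {Q,S,U,V,W} {P}
Q-U (6): skip — U and Q already connected.
P-S (9): add. Components now {X} {P,Q,S,U,V,W}
P-U (9): skip — U and P already connected.
S-V (9): skip — V and S already connected.
Q-S (10): skip — S and Q already connected.
W-X (10): add. Components now {P,Q,S,U,V,W,X}
MST edges: S-W, U-W, V-W, Q-W, P-S, W-X; total weight 1+2+2+5+9+10 = 29.

29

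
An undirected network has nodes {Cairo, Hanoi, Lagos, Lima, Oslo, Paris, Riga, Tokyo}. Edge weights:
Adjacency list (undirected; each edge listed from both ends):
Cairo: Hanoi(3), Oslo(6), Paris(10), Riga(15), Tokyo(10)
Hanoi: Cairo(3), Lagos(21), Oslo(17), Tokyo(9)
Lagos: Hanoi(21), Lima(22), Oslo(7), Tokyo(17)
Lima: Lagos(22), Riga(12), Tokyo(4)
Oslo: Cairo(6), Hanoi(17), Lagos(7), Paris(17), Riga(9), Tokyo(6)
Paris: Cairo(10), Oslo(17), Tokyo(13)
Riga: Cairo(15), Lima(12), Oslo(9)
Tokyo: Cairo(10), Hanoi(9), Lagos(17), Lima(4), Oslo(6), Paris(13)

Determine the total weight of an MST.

Kruskal's algorithm — process edges by increasing weight (ties by edge label):
Cairo-Hanoi (3): add — endpoints in different components.
Lima-Tokyo (4): add — endpoints in different components.
Cairo-Oslo (6): add — endpoints in different components.
Oslo-Tokyo (6): add — endpoints in different components.
Lagos-Oslo (7): add — endpoints in different components.
Hanoi-Tokyo (9): skip — Tokyo and Hanoi already connected.
Oslo-Riga (9): add — endpoints in different components.
Cairo-Paris (10): add — endpoints in different components.
MST edges: Cairo-Hanoi, Lima-Tokyo, Cairo-Oslo, Oslo-Tokyo, Lagos-Oslo, Oslo-Riga, Cairo-Paris; total weight 3+4+6+6+7+9+10 = 45.

45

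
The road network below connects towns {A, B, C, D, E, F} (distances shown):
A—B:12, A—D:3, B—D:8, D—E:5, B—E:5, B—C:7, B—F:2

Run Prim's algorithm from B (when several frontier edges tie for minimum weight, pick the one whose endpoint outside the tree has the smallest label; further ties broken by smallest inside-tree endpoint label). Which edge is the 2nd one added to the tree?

B-E

Prim's algorithm from B:
Step 1: frontier [B—F 2, B—E 5, B—C 7, B—D 8, A—B 12] → take B—F (2); add F.
Step 2: frontier [B—E 5, B—C 7, B—D 8, A—B 12] → take B—E (5); add E.
Step 3: frontier [B—C 7, B—D 8, A—B 12, D—E 5] → take D—E (5); add D.
Step 4: frontier [B—C 7, A—B 12, A—D 3] → take A—D (3); add A.
Step 5: frontier [B—C 7] → take B—C (7); add C.
The 2nd edge added is B—E.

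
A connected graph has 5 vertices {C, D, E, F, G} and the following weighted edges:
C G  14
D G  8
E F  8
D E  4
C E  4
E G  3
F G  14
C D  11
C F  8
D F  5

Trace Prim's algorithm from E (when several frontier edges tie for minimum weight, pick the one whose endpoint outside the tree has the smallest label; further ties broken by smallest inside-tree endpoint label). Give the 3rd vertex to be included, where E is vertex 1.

C

Grow the tree from E using Prim:
Step 1: cheapest edge leaving the tree is E G (3); add G.
Step 2: cheapest edge leaving the tree is C E (4); add C.
Step 3: cheapest edge leaving the tree is D E (4); add D.
Step 4: cheapest edge leaving the tree is D F (5); add F.
Vertex order: E, G, C, D, F. The 3rd vertex is C.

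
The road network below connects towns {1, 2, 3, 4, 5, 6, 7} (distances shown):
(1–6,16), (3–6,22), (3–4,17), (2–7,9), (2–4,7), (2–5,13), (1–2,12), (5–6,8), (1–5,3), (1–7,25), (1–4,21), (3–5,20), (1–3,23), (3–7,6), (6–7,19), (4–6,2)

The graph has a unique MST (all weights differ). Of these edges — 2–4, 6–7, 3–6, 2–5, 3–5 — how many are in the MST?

Kruskal: consider edges lightest-first.
4–6 (2): add — endpoints in different components.
1–5 (3): add — endpoints in different components.
3–7 (6): add — endpoints in different components.
2–4 (7): add — endpoints in different components.
5–6 (8): add — endpoints in different components.
2–7 (9): add — endpoints in different components.
MST edge set: {4–6, 1–5, 3–7, 2–4, 5–6, 2–7}.
Of the listed edges, {2–4} are in the MST → 1.

1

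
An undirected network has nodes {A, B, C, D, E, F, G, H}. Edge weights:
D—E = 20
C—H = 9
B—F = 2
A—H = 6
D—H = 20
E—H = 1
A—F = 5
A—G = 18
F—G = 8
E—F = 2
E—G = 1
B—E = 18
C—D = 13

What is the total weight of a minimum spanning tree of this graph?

33

Kruskal's algorithm — process edges by increasing weight (ties by edge label):
E—G (1): add — endpoints in different components.
E—H (1): add — endpoints in different components.
B—F (2): add — endpoints in different components.
E—F (2): add — endpoints in different components.
A—F (5): add — endpoints in different components.
A—H (6): skip — A and H already connected.
F—G (8): skip — F and G already connected.
C—H (9): add — endpoints in different components.
C—D (13): add — endpoints in different components.
MST edges: E—G, E—H, B—F, E—F, A—F, C—H, C—D; total weight 1+1+2+2+5+9+13 = 33.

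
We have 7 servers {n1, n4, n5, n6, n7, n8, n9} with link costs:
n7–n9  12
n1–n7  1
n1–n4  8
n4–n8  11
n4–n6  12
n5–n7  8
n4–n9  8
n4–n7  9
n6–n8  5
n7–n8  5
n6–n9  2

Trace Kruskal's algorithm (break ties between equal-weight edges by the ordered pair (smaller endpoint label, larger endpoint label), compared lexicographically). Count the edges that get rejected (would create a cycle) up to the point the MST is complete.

1

Sort edges by weight, then run Kruskal:
n1–n7 (1): add — endpoints in different components.
n6–n9 (2): add — endpoints in different components.
n6–n8 (5): add — endpoints in different components.
n7–n8 (5): add — endpoints in different components.
n1–n4 (8): add — endpoints in different components.
n4–n9 (8): skip — n9 and n4 already connected.
n5–n7 (8): add — endpoints in different components.
Edges rejected before the tree was complete: 1.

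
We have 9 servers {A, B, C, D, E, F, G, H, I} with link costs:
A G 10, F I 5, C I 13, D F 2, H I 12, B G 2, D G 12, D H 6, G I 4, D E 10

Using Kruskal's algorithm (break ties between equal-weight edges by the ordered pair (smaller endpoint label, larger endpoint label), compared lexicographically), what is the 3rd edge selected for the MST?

G-I

Sort edges by weight, then run Kruskal:
B G (2): add — endpoints in different components.
D F (2): add — endpoints in different components.
G I (4): add — endpoints in different components.
F I (5): add — endpoints in different components.
D H (6): add — endpoints in different components.
A G (10): add — endpoints in different components.
D E (10): add — endpoints in different components.
D G (12): skip — D and G already connected.
H I (12): skip — H and I already connected.
C I (13): add — endpoints in different components.
The 3rd edge added is G I.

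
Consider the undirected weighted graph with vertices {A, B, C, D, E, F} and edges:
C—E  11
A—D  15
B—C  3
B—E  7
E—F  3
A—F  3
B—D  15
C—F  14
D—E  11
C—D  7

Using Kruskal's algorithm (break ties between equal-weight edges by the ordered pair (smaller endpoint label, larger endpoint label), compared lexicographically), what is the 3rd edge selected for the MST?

Kruskal's algorithm — process edges by increasing weight (ties by edge label):
A—F (3): add — endpoints in different components.
B—C (3): add — endpoints in different components.
E—F (3): add — endpoints in different components.
B—E (7): add — endpoints in different components.
C—D (7): add — endpoints in different components.
The 3rd edge added is E—F.

E-F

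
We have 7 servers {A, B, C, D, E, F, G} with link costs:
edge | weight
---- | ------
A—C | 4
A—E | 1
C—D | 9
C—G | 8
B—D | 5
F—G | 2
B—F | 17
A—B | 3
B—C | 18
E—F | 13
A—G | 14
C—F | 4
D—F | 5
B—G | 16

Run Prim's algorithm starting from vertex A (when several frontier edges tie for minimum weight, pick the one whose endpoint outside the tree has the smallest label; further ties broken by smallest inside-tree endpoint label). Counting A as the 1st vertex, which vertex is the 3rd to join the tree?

Prim's algorithm from A:
Step 1: cheapest edge leaving the tree is A—E (1); add E.
Step 2: cheapest edge leaving the tree is A—B (3); add B.
Step 3: cheapest edge leaving the tree is A—C (4); add C.
Step 4: cheapest edge leaving the tree is C—F (4); add F.
Step 5: cheapest edge leaving the tree is F—G (2); add G.
Step 6: cheapest edge leaving the tree is B—D (5); add D.
Vertex order: A, E, B, C, F, G, D. The 3rd vertex is B.

B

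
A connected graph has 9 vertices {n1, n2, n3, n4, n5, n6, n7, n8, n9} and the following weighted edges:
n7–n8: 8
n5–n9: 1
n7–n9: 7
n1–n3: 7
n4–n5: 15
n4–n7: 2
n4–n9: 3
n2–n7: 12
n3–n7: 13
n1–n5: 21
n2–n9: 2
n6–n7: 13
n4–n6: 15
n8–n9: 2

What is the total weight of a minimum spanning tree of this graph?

43

Sort edges by weight, then run Kruskal:
n5–n9 (1): add — endpoints in different components.
n2–n9 (2): add — endpoints in different components.
n4–n7 (2): add — endpoints in different components.
n8–n9 (2): add — endpoints in different components.
n4–n9 (3): add — endpoints in different components.
n1–n3 (7): add — endpoints in different components.
n7–n9 (7): skip — n9 and n7 already connected.
n7–n8 (8): skip — n7 and n8 already connected.
n2–n7 (12): skip — n7 and n2 already connected.
n3–n7 (13): add — endpoints in different components.
n6–n7 (13): add — endpoints in different components.
MST edges: n5–n9, n2–n9, n4–n7, n8–n9, n4–n9, n1–n3, n3–n7, n6–n7; total weight 1+2+2+2+3+7+13+13 = 43.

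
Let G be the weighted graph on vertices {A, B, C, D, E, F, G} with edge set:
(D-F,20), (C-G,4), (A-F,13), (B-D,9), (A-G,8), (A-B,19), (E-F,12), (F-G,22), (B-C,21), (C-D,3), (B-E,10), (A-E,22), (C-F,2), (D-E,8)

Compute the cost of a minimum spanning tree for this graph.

Sort edges by weight, then run Kruskal:
C-F (2): add. Components now {A} {B} {C,F} {D} {E} {G}
C-D (3): add. Components now {A} {B} {C,D,F} {E} {G}
C-G (4): add. Components now {A} {B} {C,D,F,G} {E}
A-G (8): add. Components now {A,C,D,F,G} {B} {E}
D-E (8): add. Components now {A,C,D,E,F,G} {B}
B-D (9): add. Components now {A,B,C,D,E,F,G}
MST edges: C-F, C-D, C-G, A-G, D-E, B-D; total weight 2+3+4+8+8+9 = 34.

34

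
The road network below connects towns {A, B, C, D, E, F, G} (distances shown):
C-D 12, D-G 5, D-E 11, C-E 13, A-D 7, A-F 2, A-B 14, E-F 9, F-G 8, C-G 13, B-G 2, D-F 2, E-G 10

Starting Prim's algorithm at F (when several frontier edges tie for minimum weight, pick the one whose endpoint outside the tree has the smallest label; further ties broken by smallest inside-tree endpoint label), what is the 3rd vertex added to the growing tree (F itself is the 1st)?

D

Prim, starting at F.
Step 1: cheapest edge leaving the tree is A-F (2); add A.
Step 2: cheapest edge leaving the tree is D-F (2); add D.
Step 3: cheapest edge leaving the tree is D-G (5); add G.
Step 4: cheapest edge leaving the tree is B-G (2); add B.
Step 5: cheapest edge leaving the tree is E-F (9); add E.
Step 6: cheapest edge leaving the tree is C-D (12); add C.
Vertex order: F, A, D, G, B, E, C. The 3rd vertex is D.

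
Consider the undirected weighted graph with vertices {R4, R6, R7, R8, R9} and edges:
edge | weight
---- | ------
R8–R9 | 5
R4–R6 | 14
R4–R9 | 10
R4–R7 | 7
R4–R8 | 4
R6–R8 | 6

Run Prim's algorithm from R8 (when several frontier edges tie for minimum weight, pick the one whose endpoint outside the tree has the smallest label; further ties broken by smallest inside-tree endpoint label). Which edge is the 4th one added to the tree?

Prim's algorithm from R8:
Step 1: frontier [R4–R8 4, R8–R9 5, R6–R8 6] → take R4–R8 (4); add R4.
Step 2: frontier [R4–R7 7, R4–R9 10, R4–R6 14, R8–R9 5, R6–R8 6] → take R8–R9 (5); add R9.
Step 3: frontier [R4–R7 7, R4–R6 14, R6–R8 6] → take R6–R8 (6); add R6.
Step 4: frontier [R4–R7 7] → take R4–R7 (7); add R7.
The 4th edge added is R4–R7.

R4-R7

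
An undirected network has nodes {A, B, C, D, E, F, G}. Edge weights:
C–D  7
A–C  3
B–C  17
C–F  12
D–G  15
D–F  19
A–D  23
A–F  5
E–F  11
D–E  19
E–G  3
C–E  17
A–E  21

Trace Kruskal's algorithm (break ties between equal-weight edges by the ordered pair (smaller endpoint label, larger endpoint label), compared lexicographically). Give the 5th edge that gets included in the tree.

E-F

Kruskal: consider edges lightest-first.
A–C (3): add — endpoints in different components.
E–G (3): add — endpoints in different components.
A–F (5): add — endpoints in different components.
C–D (7): add — endpoints in different components.
E–F (11): add — endpoints in different components.
C–F (12): skip — C and F already connected.
D–G (15): skip — D and G already connected.
B–C (17): add — endpoints in different components.
The 5th edge added is E–F.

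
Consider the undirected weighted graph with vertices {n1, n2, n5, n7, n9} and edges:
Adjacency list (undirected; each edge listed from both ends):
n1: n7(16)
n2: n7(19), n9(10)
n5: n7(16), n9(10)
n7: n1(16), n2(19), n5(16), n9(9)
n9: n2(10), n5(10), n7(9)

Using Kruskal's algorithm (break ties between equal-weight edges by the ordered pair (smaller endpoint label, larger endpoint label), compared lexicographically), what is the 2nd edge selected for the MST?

Kruskal's algorithm — process edges by increasing weight (ties by edge label):
n7—n9 (9): add. Components now {n7,n9} {n1} {n5} {n2}
n2—n9 (10): add. Components now {n2,n7,n9} {n1} {n5}
n5—n9 (10): add. Components now {n2,n5,n7,n9} {n1}
n1—n7 (16): add. Components now {n1,n2,n5,n7,n9}
The 2nd edge added is n2—n9.

n2-n9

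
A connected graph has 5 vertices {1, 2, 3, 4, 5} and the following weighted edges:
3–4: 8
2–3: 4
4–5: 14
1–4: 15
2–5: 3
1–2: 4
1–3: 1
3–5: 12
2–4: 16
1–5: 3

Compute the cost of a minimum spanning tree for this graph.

Grow the tree from 2 using Prim:
Step 1: frontier [2–5 3, 1–2 4, 2–3 4, 2–4 16] → take 2–5 (3); add 5.
Step 2: frontier [1–2 4, 2–3 4, 2–4 16, 1–5 3, 3–5 12, 4–5 14] → take 1–5 (3); add 1.
Step 3: frontier [1–3 1, 1–4 15, 2–3 4, 2–4 16, 3–5 12, 4–5 14] → take 1–3 (1); add 3.
Step 4: frontier [1–4 15, 2–4 16, 3–4 8, 4–5 14] → take 3–4 (8); add 4.
MST edges: 2–5, 1–5, 1–3, 3–4; total weight 3+3+1+8 = 15.

15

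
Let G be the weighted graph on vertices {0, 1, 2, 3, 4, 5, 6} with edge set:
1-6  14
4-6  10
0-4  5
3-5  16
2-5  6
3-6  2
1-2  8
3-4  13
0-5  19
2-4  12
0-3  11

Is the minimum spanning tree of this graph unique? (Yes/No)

Kruskal's algorithm — process edges by increasing weight (ties by edge label):
3-6 (2): add. Components now {0} {1} {2} {3,6} {4} {5}
0-4 (5): add. Components now {0,4} {1} {2} {3,6} {5}
2-5 (6): add. Components now {0,4} {1} {2,5} {3,6}
1-2 (8): add. Components now {0,4} {1,2,5} {3,6}
4-6 (10): add. Components now {0,3,4,6} {1,2,5}
0-3 (11): skip — 0 and 3 already connected.
2-4 (12): add. Components now {0,1,2,3,4,5,6}
Every non-tree edge has weight strictly greater than the heaviest edge on the tree path between its endpoints, so the MST is unique.

Yes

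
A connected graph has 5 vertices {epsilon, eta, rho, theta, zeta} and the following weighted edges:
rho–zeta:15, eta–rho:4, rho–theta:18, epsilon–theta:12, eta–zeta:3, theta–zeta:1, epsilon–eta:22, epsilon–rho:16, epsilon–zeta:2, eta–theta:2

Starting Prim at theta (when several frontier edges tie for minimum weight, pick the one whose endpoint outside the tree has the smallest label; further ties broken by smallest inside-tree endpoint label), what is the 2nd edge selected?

Prim, starting at theta.
Step 1: cheapest edge leaving the tree is theta–zeta (1); add zeta.
Step 2: cheapest edge leaving the tree is epsilon–zeta (2); add epsilon.
Step 3: cheapest edge leaving the tree is eta–theta (2); add eta.
Step 4: cheapest edge leaving the tree is eta–rho (4); add rho.
The 2nd edge added is epsilon–zeta.

epsilon-zeta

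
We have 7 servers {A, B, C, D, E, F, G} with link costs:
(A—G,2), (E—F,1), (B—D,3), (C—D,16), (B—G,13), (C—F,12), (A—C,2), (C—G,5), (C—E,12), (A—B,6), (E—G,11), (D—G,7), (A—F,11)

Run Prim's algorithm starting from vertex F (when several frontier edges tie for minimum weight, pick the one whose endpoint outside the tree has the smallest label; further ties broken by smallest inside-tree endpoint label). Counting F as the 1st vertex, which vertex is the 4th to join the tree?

C

Grow the tree from F using Prim:
Step 1: frontier [E—F 1, A—F 11, C—F 12] → take E—F (1); add E.
Step 2: frontier [E—G 11, C—E 12, A—F 11, C—F 12] → take A—F (11); add A.
Step 3: frontier [A—C 2, A—G 2, A—B 6, E—G 11, C—E 12, C—F 12] → take A—C (2); add C.
Step 4: frontier [A—G 2, A—B 6, C—G 5, C—D 16, E—G 11] → take A—G (2); add G.
Step 5: frontier [A—B 6, C—D 16, D—G 7, B—G 13] → take A—B (6); add B.
Step 6: frontier [B—D 3, C—D 16, D—G 7] → take B—D (3); add D.
Vertex order: F, E, A, C, G, B, D. The 4th vertex is C.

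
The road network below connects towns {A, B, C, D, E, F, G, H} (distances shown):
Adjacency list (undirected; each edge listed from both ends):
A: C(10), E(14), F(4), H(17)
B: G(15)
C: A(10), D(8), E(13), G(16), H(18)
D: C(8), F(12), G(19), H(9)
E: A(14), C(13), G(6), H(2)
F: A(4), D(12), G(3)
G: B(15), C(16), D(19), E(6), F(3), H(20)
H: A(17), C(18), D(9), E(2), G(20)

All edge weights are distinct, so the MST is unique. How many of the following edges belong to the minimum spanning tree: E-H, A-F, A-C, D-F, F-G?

Kruskal's algorithm — process edges by increasing weight (ties by edge label):
E-H (2): add — endpoints in different components.
F-G (3): add — endpoints in different components.
A-F (4): add — endpoints in different components.
E-G (6): add — endpoints in different components.
C-D (8): add — endpoints in different components.
D-H (9): add — endpoints in different components.
A-C (10): skip — A and C already connected.
D-F (12): skip — D and F already connected.
C-E (13): skip — C and E already connected.
A-E (14): skip — A and E already connected.
B-G (15): add — endpoints in different components.
MST edge set: {E-H, F-G, A-F, E-G, C-D, D-H, B-G}.
Of the listed edges, {E-H, A-F, F-G} are in the MST → 3.

3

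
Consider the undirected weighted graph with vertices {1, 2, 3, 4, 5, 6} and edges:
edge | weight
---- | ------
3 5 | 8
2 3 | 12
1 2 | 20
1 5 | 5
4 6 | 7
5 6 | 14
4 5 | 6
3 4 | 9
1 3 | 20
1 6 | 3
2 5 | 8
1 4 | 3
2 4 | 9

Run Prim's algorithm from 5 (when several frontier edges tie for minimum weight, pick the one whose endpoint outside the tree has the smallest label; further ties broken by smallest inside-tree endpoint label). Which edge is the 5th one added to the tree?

Grow the tree from 5 using Prim:
Step 1: cheapest edge leaving the tree is 1 5 (5); add 1.
Step 2: cheapest edge leaving the tree is 1 4 (3); add 4.
Step 3: cheapest edge leaving the tree is 1 6 (3); add 6.
Step 4: cheapest edge leaving the tree is 2 5 (8); add 2.
Step 5: cheapest edge leaving the tree is 3 5 (8); add 3.
The 5th edge added is 3 5.

3-5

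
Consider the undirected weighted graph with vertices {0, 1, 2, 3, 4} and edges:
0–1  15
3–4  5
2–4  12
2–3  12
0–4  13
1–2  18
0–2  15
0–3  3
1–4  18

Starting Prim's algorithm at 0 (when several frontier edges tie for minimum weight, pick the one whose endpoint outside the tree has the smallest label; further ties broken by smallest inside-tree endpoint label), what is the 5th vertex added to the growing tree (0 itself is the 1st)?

Prim's algorithm from 0:
Step 1: cheapest edge leaving the tree is 0–3 (3); add 3.
Step 2: cheapest edge leaving the tree is 3–4 (5); add 4.
Step 3: cheapest edge leaving the tree is 2–3 (12); add 2.
Step 4: cheapest edge leaving the tree is 0–1 (15); add 1.
Vertex order: 0, 3, 4, 2, 1. The 5th vertex is 1.

1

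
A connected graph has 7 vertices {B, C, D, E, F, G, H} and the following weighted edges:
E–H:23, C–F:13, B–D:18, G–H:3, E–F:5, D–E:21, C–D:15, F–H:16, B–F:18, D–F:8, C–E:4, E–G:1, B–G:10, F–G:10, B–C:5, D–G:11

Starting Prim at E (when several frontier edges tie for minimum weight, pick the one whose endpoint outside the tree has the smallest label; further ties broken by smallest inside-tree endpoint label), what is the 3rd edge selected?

C-E

Prim's algorithm from E:
Step 1: cheapest edge leaving the tree is E–G (1); add G.
Step 2: cheapest edge leaving the tree is G–H (3); add H.
Step 3: cheapest edge leaving the tree is C–E (4); add C.
Step 4: cheapest edge leaving the tree is B–C (5); add B.
Step 5: cheapest edge leaving the tree is E–F (5); add F.
Step 6: cheapest edge leaving the tree is D–F (8); add D.
The 3rd edge added is C–E.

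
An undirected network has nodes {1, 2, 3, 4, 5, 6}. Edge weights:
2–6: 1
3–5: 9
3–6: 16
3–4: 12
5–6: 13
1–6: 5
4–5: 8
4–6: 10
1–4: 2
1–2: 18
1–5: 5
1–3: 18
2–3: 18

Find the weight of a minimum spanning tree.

Prim's algorithm from 4:
Step 1: cheapest edge leaving the tree is 1–4 (2); add 1.
Step 2: cheapest edge leaving the tree is 1–5 (5); add 5.
Step 3: cheapest edge leaving the tree is 1–6 (5); add 6.
Step 4: cheapest edge leaving the tree is 2–6 (1); add 2.
Step 5: cheapest edge leaving the tree is 3–5 (9); add 3.
MST edges: 1–4, 1–5, 1–6, 2–6, 3–5; total weight 2+5+5+1+9 = 22.

22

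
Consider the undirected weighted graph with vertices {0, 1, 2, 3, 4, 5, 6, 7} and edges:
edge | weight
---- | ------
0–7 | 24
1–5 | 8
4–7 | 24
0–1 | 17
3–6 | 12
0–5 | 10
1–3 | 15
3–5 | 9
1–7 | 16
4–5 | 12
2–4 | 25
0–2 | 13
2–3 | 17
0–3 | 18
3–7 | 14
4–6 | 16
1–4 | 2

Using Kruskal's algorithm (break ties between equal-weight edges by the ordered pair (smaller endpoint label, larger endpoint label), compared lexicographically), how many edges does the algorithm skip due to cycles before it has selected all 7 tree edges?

1

Sort edges by weight, then run Kruskal:
1–4 (2): add — endpoints in different components.
1–5 (8): add — endpoints in different components.
3–5 (9): add — endpoints in different components.
0–5 (10): add — endpoints in different components.
3–6 (12): add — endpoints in different components.
4–5 (12): skip — 4 and 5 already connected.
0–2 (13): add — endpoints in different components.
3–7 (14): add — endpoints in different components.
Edges rejected before the tree was complete: 1.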